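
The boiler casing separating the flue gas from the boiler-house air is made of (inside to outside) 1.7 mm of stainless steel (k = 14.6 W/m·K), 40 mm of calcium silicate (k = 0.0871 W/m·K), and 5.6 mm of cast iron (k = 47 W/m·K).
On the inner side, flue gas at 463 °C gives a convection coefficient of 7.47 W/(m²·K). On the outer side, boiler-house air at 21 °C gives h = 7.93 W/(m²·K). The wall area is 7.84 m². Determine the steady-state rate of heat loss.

Treating each layer as a thermal resistance in series:
R_inner film = 1/(h_i·A) = 1/(7.47×7.84) = 0.01708 K/W
R_stainless steel = L/(kA) = 0.0017/(14.6×7.84) = 1.485×10^-5 K/W
R_calcium silicate = L/(kA) = 0.04/(0.0871×7.84) = 0.05858 K/W
R_cast iron = L/(kA) = 0.0056/(47×7.84) = 1.52×10^-5 K/W
R_outer film = 1/(h_o·A) = 1/(7.93×7.84) = 0.01608 K/W
R_total = 0.09177 K/W
Q = ΔT / R_total = 442 / 0.09177

Q ≈ 4820 W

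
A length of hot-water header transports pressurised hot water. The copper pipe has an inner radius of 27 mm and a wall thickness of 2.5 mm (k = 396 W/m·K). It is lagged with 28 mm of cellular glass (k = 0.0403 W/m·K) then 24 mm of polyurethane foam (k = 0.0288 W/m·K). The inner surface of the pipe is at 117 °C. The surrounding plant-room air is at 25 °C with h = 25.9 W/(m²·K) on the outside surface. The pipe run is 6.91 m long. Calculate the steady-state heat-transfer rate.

Q ≈ 137 W

Cylindrical conduction, so R = ln(r₂/r₁)/(2πkL) per layer, in series:
R_copper pipe wall = ln(29.5/27)/(2π×396×6.91) = 5.151×10^-6 K/W
R_cellular glass = ln(57.5/29.5)/(2π×0.0403×6.91) = 0.3814 K/W
R_polyurethane foam = ln(81.5/57.5)/(2π×0.0288×6.91) = 0.279 K/W
R_outer film = 1/(h_o·2πr_oL) = 1/(25.9×2π×0.0815×6.91) = 0.01091 K/W
R_total = 0.6713 K/W
Q = ΔT/R_total = 92/0.6713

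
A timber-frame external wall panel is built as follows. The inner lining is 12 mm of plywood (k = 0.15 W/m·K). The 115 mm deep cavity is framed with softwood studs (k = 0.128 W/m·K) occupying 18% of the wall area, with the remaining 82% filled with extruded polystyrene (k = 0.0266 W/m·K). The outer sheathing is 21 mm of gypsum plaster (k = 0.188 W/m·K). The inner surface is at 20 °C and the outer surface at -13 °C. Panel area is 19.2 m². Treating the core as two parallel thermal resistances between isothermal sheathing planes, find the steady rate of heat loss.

Q ≈ 230 W

Sheathing layers in series; stud and cavity paths in parallel between them.
R_inner = 0.012/(0.15×19.2) = 0.004167 K/W
R_stud  = 0.115/(0.128×0.18×19.2) = 0.26 K/W
R_cav   = 0.115/(0.0266×0.82×19.2) = 0.2746 K/W
1/R_core = 1/R_stud + 1/R_cav → R_core = 0.1335 K/W
R_outer = 0.021/(0.188×19.2) = 0.005818 K/W
R_total = 0.1435 K/W
Q = ΔT/R_total = 33/0.1435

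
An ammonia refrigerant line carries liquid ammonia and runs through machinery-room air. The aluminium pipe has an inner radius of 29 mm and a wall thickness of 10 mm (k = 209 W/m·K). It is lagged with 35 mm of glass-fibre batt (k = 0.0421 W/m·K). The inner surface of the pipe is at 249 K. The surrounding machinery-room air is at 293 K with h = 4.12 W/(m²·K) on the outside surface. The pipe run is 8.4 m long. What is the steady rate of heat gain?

Q ≈ 126 W

Cylindrical conduction, so R = ln(r₂/r₁)/(2πkL) per layer, in series:
R_aluminium pipe wall = ln(39/29)/(2π×209×8.4) = 2.686×10^-5 K/W
R_glass-fibre batt = ln(74/39)/(2π×0.0421×8.4) = 0.2883 K/W
R_outer film = 1/(h_o·2πr_oL) = 1/(4.12×2π×0.074×8.4) = 0.06215 K/W
R_total = 0.3504 K/W
Q = ΔT/R_total = 44/0.3504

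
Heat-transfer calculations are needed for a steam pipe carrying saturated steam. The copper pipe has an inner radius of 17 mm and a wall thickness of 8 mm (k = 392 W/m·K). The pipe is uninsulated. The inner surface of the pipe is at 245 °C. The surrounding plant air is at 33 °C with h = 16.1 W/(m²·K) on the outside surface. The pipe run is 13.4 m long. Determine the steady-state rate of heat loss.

Treating each annulus and film as a series resistance:
R_copper pipe wall = ln(25/17)/(2π×392×13.4) = 1.169×10^-5 K/W
R_outer film = 1/(h_o·2πr_oL) = 1/(16.1×2π×0.025×13.4) = 0.02951 K/W
R_total = 0.02952 K/W
Q = ΔT/R_total = 212/0.02952

Q ≈ 7180 W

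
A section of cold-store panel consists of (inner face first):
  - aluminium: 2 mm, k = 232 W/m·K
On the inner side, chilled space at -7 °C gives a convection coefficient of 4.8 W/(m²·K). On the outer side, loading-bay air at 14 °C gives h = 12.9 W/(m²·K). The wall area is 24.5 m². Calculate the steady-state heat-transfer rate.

Q ≈ 1800 W

Model the wall as resistances in series:
R_inner film = 1/(h_i·A) = 1/(4.8×24.5) = 0.008503 K/W
R_aluminium = L/(kA) = 0.002/(232×24.5) = 3.519×10^-7 K/W
R_outer film = 1/(h_o·A) = 1/(12.9×24.5) = 0.003164 K/W
R_total = 0.01167 K/W
Q = ΔT / R_total = 21 / 0.01167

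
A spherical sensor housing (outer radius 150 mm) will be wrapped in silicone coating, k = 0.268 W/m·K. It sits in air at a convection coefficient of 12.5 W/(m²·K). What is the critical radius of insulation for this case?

r_cr ≈ 42.9 mm

For a sphere r_cr = 2k/h = 2×0.268/12.5
r_cr = 42.9 mm; since the bare radius (150 mm) is above r_cr, any added insulation will reduce heat loss.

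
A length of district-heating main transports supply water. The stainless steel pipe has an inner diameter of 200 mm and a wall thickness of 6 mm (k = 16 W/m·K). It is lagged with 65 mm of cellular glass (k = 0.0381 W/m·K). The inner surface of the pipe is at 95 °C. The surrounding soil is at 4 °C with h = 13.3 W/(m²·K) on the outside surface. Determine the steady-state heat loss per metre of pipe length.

For a radial system each layer contributes R = ln(r_out/r_in)/(2πkL); films add R = 1/(hA).
R_stainless steel pipe wall = ln(106/100)/(2π×16×1) = 5.796×10^-4 K/W
R_cellular glass = ln(171/106)/(2π×0.0381×1) = 1.998 K/W
R_outer film = 1/(h_o·2πr_oL) = 1/(13.3×2π×0.171×1) = 0.06998 K/W
R_total = 2.068 K/W
Q = ΔT/R_total = 91/2.068

q′ ≈ 44 W/m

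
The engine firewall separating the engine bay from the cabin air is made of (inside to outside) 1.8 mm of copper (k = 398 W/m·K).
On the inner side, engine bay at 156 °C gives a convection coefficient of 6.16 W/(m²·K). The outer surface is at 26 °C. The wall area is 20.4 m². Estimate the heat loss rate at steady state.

Using the resistance-network approach (series):
R_inner film = 1/(h_i·A) = 1/(6.16×20.4) = 0.007958 K/W
R_copper = L/(kA) = 0.0018/(398×20.4) = 2.217×10^-7 K/W
R_total = 0.007958 K/W
Q = ΔT / R_total = 130 / 0.007958

Q ≈ 16300 W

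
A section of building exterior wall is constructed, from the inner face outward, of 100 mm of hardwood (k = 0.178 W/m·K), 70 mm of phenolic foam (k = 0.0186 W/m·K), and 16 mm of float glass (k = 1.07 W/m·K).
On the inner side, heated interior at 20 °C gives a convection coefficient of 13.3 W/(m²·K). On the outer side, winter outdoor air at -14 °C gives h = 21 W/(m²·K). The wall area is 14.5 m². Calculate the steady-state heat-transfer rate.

Thermal resistances in series:
R_inner film = 1/(h_i·A) = 1/(13.3×14.5) = 0.005185 K/W
R_hardwood = L/(kA) = 0.1/(0.178×14.5) = 0.03874 K/W
R_phenolic foam = L/(kA) = 0.07/(0.0186×14.5) = 0.2595 K/W
R_float glass = L/(kA) = 0.016/(1.07×14.5) = 0.001031 K/W
R_outer film = 1/(h_o·A) = 1/(21×14.5) = 0.003284 K/W
R_total = 0.3078 K/W
Q = ΔT / R_total = 34 / 0.3078

Q ≈ 110 W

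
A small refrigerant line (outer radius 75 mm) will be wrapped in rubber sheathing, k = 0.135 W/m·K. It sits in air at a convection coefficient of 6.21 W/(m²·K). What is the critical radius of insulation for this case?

r_cr ≈ 21.7 mm

For a cylinder r_cr = k/h = 0.135/6.21
r_cr = 21.7 mm; since the bare radius (75 mm) is above r_cr, any added insulation will reduce heat loss.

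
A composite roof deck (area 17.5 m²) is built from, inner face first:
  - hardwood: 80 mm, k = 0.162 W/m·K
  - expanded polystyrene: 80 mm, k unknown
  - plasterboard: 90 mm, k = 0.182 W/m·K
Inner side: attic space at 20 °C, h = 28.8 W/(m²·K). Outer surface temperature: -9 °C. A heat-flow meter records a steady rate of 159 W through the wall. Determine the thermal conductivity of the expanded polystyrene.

Series thermal resistances:
R_inner film = 1/(h_i·A) = 1/(28.8×17.5) = 0.001984 K/W
R_hardwood = L/(kA) = 0.08/(0.162×17.5) = 0.02822 K/W
R_plasterboard = L/(kA) = 0.09/(0.182×17.5) = 0.02826 K/W
Sum of known resistances R_other = 0.05846 K/W
Total R = ΔT/Q = 29/159 = 0.1824 K/W
R_expanded polystyrene = R_total − R_other = 0.1239 K/W
k = L/(R·A) = 0.08/(0.1239×17.5)

k ≈ 0.0369 W/(m·K)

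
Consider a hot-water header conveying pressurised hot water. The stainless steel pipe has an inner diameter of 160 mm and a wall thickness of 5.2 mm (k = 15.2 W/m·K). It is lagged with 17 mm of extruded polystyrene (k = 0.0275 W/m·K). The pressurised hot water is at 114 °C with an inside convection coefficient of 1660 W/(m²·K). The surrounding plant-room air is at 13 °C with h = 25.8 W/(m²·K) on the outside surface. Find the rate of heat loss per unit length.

q′ ≈ 90.6 W/m

For a radial system each layer contributes R = ln(r_out/r_in)/(2πkL); films add R = 1/(hA).
R_inner film = 1/(h_i·2πr₁L) = 1/(1660×2π×0.08×1) = 0.001198 K/W
R_stainless steel pipe wall = ln(85.2/80)/(2π×15.2×1) = 6.594×10^-4 K/W
R_extruded polystyrene = ln(102.2/85.2)/(2π×0.0275×1) = 1.053 K/W
R_outer film = 1/(h_o·2πr_oL) = 1/(25.8×2π×0.1022×1) = 0.06036 K/W
R_total = 1.115 K/W
Q = ΔT/R_total = 101/1.115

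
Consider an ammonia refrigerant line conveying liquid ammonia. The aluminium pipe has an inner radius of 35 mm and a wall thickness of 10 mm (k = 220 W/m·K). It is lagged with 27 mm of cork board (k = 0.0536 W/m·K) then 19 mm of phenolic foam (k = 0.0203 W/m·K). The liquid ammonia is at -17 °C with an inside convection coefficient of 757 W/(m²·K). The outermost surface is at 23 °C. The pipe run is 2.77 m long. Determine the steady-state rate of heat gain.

Q ≈ 34.2 W

Treating each annulus and film as a series resistance:
R_inner film = 1/(h_i·2πr₁L) = 1/(757×2π×0.035×2.77) = 0.002169 K/W
R_aluminium pipe wall = ln(45/35)/(2π×220×2.77) = 6.563×10^-5 K/W
R_cork board = ln(72/45)/(2π×0.0536×2.77) = 0.5038 K/W
R_phenolic foam = ln(91/72)/(2π×0.0203×2.77) = 0.6629 K/W
R_total = 1.169 K/W
Q = ΔT/R_total = 40/1.169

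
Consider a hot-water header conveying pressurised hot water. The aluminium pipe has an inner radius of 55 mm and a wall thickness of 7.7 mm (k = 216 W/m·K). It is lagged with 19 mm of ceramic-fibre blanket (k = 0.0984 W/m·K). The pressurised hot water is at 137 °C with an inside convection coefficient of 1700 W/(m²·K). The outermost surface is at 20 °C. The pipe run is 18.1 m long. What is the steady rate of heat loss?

Q ≈ 4930 W

Treating each annulus and film as a series resistance:
R_inner film = 1/(h_i·2πr₁L) = 1/(1700×2π×0.055×18.1) = 9.404×10^-5 K/W
R_aluminium pipe wall = ln(62.7/55)/(2π×216×18.1) = 5.334×10^-6 K/W
R_ceramic-fibre blanket = ln(81.7/62.7)/(2π×0.0984×18.1) = 0.02365 K/W
R_total = 0.02375 K/W
Q = ΔT/R_total = 117/0.02375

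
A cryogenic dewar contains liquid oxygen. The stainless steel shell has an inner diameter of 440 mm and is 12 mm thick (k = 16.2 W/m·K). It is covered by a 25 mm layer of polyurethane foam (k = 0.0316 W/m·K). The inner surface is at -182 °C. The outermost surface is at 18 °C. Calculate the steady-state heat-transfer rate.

Spherical conduction: R = (1/r_in − 1/r_out)/(4πk) per layer; series-sum.
R_stainless steel shell = (1/0.22 − 1/0.232)/(4π×16.2) = 0.001155 K/W
R_polyurethane foam = (1/0.232 − 1/0.257)/(4π×0.0316) = 1.056 K/W
R_total = 1.057 K/W
Q = ΔT/R_total = 200/1.057

Q ≈ 189 W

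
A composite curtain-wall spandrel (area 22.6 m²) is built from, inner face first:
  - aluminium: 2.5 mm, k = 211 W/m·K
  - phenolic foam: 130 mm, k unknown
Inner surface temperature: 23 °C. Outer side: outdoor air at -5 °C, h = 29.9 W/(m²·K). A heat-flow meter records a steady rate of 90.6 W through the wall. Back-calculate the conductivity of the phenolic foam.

k ≈ 0.0187 W/(m·K)

Model the wall as resistances in series:
R_aluminium = L/(kA) = 0.0025/(211×22.6) = 5.243×10^-7 K/W
R_outer film = 1/(h_o·A) = 1/(29.9×22.6) = 0.00148 K/W
Sum of known resistances R_other = 0.00148 K/W
Total R = ΔT/Q = 28/90.6 = 0.3091 K/W
R_phenolic foam = R_total − R_other = 0.3076 K/W
k = L/(R·A) = 0.13/(0.3076×22.6)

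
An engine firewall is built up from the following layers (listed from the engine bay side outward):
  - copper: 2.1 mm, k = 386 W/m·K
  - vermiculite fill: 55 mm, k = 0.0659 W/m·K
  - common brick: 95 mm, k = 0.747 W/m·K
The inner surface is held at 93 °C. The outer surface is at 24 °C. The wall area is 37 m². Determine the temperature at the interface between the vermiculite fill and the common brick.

T ≈ 33.1 °C

Series thermal resistances:
R_copper = L/(kA) = 0.0021/(386×37) = 1.47×10^-7 K/W
R_vermiculite fill = L/(kA) = 0.055/(0.0659×37) = 0.02256 K/W
R_common brick = L/(kA) = 0.095/(0.747×37) = 0.003437 K/W
R_total = 0.02599 K/W;  Q = ΔT/R_total = 69/0.02599 = 2654 W
T_interface = T_inner − Q·ΣR(inner→interface) = 93 − 2650×0.02256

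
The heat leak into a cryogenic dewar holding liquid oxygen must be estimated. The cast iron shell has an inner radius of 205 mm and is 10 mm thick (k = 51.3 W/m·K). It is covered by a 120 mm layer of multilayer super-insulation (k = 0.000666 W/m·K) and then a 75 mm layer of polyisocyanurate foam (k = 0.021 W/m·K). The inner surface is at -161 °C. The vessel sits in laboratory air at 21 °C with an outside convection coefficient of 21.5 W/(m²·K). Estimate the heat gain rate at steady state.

Q ≈ 0.905 W

Spherical conduction: R = (1/r_in − 1/r_out)/(4πk) per layer; series-sum.
R_cast iron shell = (1/0.205 − 1/0.215)/(4π×51.3) = 3.519×10^-4 K/W
R_multilayer super-insulation = (1/0.215 − 1/0.335)/(4π×0.000666) = 199.1 K/W
R_polyisocyanurate foam = (1/0.335 − 1/0.41)/(4π×0.021) = 2.069 K/W
R_outer film = 1/(h·4πr_o²) = 1/(21.5×4π×0.41²) = 0.02202 K/W
R_total = 201.2 K/W
Q = ΔT/R_total = 182/201.2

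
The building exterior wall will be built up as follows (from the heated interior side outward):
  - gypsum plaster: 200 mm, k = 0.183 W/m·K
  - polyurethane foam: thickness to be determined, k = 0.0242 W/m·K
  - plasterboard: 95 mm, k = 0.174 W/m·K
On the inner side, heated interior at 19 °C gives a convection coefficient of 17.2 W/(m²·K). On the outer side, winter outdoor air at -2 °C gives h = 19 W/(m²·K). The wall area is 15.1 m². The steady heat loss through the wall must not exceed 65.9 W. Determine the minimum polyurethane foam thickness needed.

Thermal resistances in series:
R_inner film = 1/(h_i·A) = 1/(17.2×15.1) = 0.00385 K/W
R_gypsum plaster = L/(kA) = 0.2/(0.183×15.1) = 0.07238 K/W
R_plasterboard = L/(kA) = 0.095/(0.174×15.1) = 0.03616 K/W
R_outer film = 1/(h_o·A) = 1/(19×15.1) = 0.003486 K/W
Sum of the known resistances R_other = 0.1159 K/W
Required total resistance R_tot = ΔT/Q_allow = 21/65.9 = 0.3187 K/W
R_polyurethane foam = R_tot − R_other = 0.2028 K/W
L = R·k·A = 0.2028×0.0242×15.1

L ≈ 74.1 mm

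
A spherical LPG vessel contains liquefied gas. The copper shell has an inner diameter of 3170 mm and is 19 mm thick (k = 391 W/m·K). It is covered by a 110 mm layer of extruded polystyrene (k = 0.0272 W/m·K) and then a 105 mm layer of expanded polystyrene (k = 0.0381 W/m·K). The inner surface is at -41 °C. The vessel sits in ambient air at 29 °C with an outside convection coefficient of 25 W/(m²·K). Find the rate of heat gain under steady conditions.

Each spherical layer contributes R = (1/r_i − 1/r_o)/(4πk):
R_copper shell = (1/1.585 − 1/1.604)/(4π×391) = 1.521×10^-6 K/W
R_extruded polystyrene = (1/1.604 − 1/1.714)/(4π×0.0272) = 0.1171 K/W
R_expanded polystyrene = (1/1.714 − 1/1.819)/(4π×0.0381) = 0.07034 K/W
R_outer film = 1/(h·4πr_o²) = 1/(25×4π×1.819²) = 9.62×10^-4 K/W
R_total = 0.1884 K/W
Q = ΔT/R_total = 70/0.1884

Q ≈ 372 W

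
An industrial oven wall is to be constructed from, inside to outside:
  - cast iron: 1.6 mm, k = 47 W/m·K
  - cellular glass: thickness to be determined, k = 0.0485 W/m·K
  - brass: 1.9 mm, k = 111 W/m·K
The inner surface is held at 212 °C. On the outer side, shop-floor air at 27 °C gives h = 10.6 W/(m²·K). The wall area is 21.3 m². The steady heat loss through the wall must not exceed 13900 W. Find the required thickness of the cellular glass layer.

Series thermal resistances:
R_cast iron = L/(kA) = 0.0016/(47×21.3) = 1.598×10^-6 K/W
R_brass = L/(kA) = 0.0019/(111×21.3) = 8.036×10^-7 K/W
R_outer film = 1/(h_o·A) = 1/(10.6×21.3) = 0.004429 K/W
Sum of the known resistances R_other = 0.004431 K/W
Required total resistance R_tot = ΔT/Q_allow = 185/13900 = 0.01331 K/W
R_cellular glass = R_tot − R_other = 0.008878 K/W
L = R·k·A = 0.008878×0.0485×21.3

L ≈ 9.17 mm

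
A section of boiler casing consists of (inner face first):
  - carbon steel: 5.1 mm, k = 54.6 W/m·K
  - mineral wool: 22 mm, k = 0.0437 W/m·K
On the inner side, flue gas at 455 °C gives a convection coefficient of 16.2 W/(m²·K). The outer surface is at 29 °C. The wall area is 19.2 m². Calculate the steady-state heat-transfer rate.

Treating each layer as a thermal resistance in series:
R_inner film = 1/(h_i·A) = 1/(16.2×19.2) = 0.003215 K/W
R_carbon steel = L/(kA) = 0.0051/(54.6×19.2) = 4.865×10^-6 K/W
R_mineral wool = L/(kA) = 0.022/(0.0437×19.2) = 0.02622 K/W
R_total = 0.02944 K/W
Q = ΔT / R_total = 426 / 0.02944

Q ≈ 14500 W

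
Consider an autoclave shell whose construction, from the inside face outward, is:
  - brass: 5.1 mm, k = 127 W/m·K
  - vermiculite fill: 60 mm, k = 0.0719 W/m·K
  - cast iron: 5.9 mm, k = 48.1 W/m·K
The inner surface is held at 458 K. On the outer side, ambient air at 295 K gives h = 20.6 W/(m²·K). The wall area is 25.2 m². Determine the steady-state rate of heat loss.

Q ≈ 4650 W

Model the wall as resistances in series:
R_brass = L/(kA) = 0.0051/(127×25.2) = 1.594×10^-6 K/W
R_vermiculite fill = L/(kA) = 0.06/(0.0719×25.2) = 0.03311 K/W
R_cast iron = L/(kA) = 0.0059/(48.1×25.2) = 4.868×10^-6 K/W
R_outer film = 1/(h_o·A) = 1/(20.6×25.2) = 0.001926 K/W
R_total = 0.03505 K/W
Q = ΔT / R_total = 163 / 0.03505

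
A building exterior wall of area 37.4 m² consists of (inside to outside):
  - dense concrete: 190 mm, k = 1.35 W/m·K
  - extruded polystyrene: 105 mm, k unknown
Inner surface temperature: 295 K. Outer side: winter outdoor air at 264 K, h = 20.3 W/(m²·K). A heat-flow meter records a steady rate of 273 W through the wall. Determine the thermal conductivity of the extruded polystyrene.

k ≈ 0.0259 W/(m·K)

Thermal resistances in series:
R_dense concrete = L/(kA) = 0.19/(1.35×37.4) = 0.003763 K/W
R_outer film = 1/(h_o·A) = 1/(20.3×37.4) = 0.001317 K/W
Sum of known resistances R_other = 0.00508 K/W
Total R = ΔT/Q = 31/273 = 0.1136 K/W
R_extruded polystyrene = R_total − R_other = 0.1085 K/W
k = L/(R·A) = 0.105/(0.1085×37.4)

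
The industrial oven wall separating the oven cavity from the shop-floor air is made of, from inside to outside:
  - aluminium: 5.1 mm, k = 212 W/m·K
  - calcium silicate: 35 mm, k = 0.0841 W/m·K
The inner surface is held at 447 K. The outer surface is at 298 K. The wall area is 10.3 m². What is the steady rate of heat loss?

Q ≈ 3690 W

Using the resistance-network approach (series):
R_aluminium = L/(kA) = 0.0051/(212×10.3) = 2.336×10^-6 K/W
R_calcium silicate = L/(kA) = 0.035/(0.0841×10.3) = 0.0404 K/W
R_total = 0.04041 K/W
Q = ΔT / R_total = 149 / 0.04041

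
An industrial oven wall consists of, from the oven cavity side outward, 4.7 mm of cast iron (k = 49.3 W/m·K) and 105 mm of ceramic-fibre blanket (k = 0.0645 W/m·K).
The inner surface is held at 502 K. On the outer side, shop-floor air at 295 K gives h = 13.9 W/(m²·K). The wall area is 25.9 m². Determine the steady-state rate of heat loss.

Q ≈ 3150 W

Model the wall as resistances in series:
R_cast iron = L/(kA) = 0.0047/(49.3×25.9) = 3.681×10^-6 K/W
R_ceramic-fibre blanket = L/(kA) = 0.105/(0.0645×25.9) = 0.06285 K/W
R_outer film = 1/(h_o·A) = 1/(13.9×25.9) = 0.002778 K/W
R_total = 0.06563 K/W
Q = ΔT / R_total = 207 / 0.06563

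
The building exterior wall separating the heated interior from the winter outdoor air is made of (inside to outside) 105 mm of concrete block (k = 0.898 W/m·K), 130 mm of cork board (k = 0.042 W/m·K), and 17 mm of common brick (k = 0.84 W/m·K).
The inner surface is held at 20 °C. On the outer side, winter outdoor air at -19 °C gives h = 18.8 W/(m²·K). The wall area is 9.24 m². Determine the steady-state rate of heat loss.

Thermal resistances in series:
R_concrete block = L/(kA) = 0.105/(0.898×9.24) = 0.01265 K/W
R_cork board = L/(kA) = 0.13/(0.042×9.24) = 0.335 K/W
R_common brick = L/(kA) = 0.017/(0.84×9.24) = 0.00219 K/W
R_outer film = 1/(h_o·A) = 1/(18.8×9.24) = 0.005757 K/W
R_total = 0.3556 K/W
Q = ΔT / R_total = 39 / 0.3556

Q ≈ 110 W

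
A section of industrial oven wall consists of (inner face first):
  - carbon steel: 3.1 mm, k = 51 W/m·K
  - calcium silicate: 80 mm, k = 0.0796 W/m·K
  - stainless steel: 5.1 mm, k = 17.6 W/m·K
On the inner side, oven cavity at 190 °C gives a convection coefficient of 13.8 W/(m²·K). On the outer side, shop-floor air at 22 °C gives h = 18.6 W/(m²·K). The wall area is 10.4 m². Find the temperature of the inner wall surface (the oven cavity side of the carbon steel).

Series thermal resistances:
R_inner film = 1/(h_i·A) = 1/(13.8×10.4) = 0.006968 K/W
R_carbon steel = L/(kA) = 0.0031/(51×10.4) = 5.845×10^-6 K/W
R_calcium silicate = L/(kA) = 0.08/(0.0796×10.4) = 0.09664 K/W
R_stainless steel = L/(kA) = 0.0051/(17.6×10.4) = 2.786×10^-5 K/W
R_outer film = 1/(h_o·A) = 1/(18.6×10.4) = 0.00517 K/W
R_total = 0.1088 K/W;  Q = ΔT/R_total = 168/0.1088 = 1544 W
T_interface = T_inner − Q·ΣR(inner→interface) = 190 − 1540×0.006968

T ≈ 179 °C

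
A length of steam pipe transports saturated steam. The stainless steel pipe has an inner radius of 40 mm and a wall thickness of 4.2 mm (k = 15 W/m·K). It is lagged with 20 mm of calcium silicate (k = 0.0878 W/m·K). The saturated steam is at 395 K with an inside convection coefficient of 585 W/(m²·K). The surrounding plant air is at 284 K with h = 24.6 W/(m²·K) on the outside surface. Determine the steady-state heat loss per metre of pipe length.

q′ ≈ 141 W/m

Radial resistances (cylindrical: R_cond = ln(r_o/r_i)/(2πkL), R_conv = 1/(h·2πrL)):
R_inner film = 1/(h_i·2πr₁L) = 1/(585×2π×0.04×1) = 0.006801 K/W
R_stainless steel pipe wall = ln(44.2/40)/(2π×15×1) = 0.001059 K/W
R_calcium silicate = ln(64.2/44.2)/(2π×0.0878×1) = 0.6766 K/W
R_outer film = 1/(h_o·2πr_oL) = 1/(24.6×2π×0.0642×1) = 0.1008 K/W
R_total = 0.7853 K/W
Q = ΔT/R_total = 111/0.7853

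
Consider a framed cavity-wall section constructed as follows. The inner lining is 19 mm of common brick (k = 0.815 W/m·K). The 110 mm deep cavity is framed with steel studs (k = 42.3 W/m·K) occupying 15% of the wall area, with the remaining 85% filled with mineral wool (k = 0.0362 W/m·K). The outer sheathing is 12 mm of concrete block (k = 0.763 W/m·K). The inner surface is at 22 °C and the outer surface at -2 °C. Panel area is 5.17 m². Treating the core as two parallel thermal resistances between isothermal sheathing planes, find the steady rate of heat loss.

Q ≈ 2200 W

Sheathing layers in series; stud and cavity paths in parallel between them.
R_inner = 0.019/(0.815×5.17) = 0.004509 K/W
R_stud  = 0.11/(42.3×0.15×5.17) = 0.003353 K/W
R_cav   = 0.11/(0.0362×0.85×5.17) = 0.6915 K/W
1/R_core = 1/R_stud + 1/R_cav → R_core = 0.003337 K/W
R_outer = 0.012/(0.763×5.17) = 0.003042 K/W
R_total = 0.01089 K/W
Q = ΔT/R_total = 24/0.01089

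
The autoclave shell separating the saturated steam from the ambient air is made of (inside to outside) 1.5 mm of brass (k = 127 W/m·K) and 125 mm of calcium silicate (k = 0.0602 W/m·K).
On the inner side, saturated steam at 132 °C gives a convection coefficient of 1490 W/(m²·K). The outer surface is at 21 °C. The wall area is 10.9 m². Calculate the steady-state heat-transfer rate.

Q ≈ 582 W

Series thermal resistances:
R_inner film = 1/(h_i·A) = 1/(1490×10.9) = 6.157×10^-5 K/W
R_brass = L/(kA) = 0.0015/(127×10.9) = 1.084×10^-6 K/W
R_calcium silicate = L/(kA) = 0.125/(0.0602×10.9) = 0.1905 K/W
R_total = 0.1906 K/W
Q = ΔT / R_total = 111 / 0.1906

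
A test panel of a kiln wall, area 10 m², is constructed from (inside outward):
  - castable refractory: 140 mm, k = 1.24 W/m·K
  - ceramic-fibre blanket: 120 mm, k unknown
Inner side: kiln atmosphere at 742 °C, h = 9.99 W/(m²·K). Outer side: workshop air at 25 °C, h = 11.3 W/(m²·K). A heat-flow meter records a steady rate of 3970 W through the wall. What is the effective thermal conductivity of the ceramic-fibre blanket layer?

Thermal resistances in series:
R_inner film = 1/(h_i·A) = 1/(9.99×10) = 0.01001 K/W
R_castable refractory = L/(kA) = 0.14/(1.24×10) = 0.01129 K/W
R_outer film = 1/(h_o·A) = 1/(11.3×10) = 0.00885 K/W
Sum of known resistances R_other = 0.03015 K/W
Total R = ΔT/Q = 717/3970 = 0.1806 K/W
R_ceramic-fibre blanket = R_total − R_other = 0.1505 K/W
k = L/(R·A) = 0.12/(0.1505×10)

k ≈ 0.0798 W/(m·K)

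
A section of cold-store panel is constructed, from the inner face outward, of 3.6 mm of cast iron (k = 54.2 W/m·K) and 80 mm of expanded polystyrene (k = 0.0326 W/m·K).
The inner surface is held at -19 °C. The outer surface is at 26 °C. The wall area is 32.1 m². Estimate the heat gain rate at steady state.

Using the resistance-network approach (series):
R_cast iron = L/(kA) = 0.0036/(54.2×32.1) = 2.069×10^-6 K/W
R_expanded polystyrene = L/(kA) = 0.08/(0.0326×32.1) = 0.07645 K/W
R_total = 0.07645 K/W
Q = ΔT / R_total = 45 / 0.07645

Q ≈ 589 W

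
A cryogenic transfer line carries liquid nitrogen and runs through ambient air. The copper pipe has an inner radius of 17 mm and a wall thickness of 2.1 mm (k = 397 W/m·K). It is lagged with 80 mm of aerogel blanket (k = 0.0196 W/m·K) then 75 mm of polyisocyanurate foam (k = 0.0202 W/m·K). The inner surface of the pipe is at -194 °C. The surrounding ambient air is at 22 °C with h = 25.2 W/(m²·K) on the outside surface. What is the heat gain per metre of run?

q′ ≈ 12.1 W/m

For a radial system each layer contributes R = ln(r_out/r_in)/(2πkL); films add R = 1/(hA).
R_copper pipe wall = ln(19.1/17)/(2π×397×1) = 4.669×10^-5 K/W
R_aerogel blanket = ln(99.1/19.1)/(2π×0.0196×1) = 13.37 K/W
R_polyisocyanurate foam = ln(174.1/99.1)/(2π×0.0202×1) = 4.44 K/W
R_outer film = 1/(h_o·2πr_oL) = 1/(25.2×2π×0.1741×1) = 0.03628 K/W
R_total = 17.85 K/W
Q = ΔT/R_total = 216/17.85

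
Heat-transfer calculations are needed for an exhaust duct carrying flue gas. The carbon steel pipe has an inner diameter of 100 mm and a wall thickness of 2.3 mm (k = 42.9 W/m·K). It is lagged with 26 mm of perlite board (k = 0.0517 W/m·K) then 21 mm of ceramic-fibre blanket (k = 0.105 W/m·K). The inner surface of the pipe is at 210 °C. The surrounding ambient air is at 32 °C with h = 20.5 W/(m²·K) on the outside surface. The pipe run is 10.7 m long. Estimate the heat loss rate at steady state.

Treating each annulus and film as a series resistance:
R_carbon steel pipe wall = ln(52.3/50)/(2π×42.9×10.7) = 1.559×10^-5 K/W
R_perlite board = ln(78.3/52.3)/(2π×0.0517×10.7) = 0.1161 K/W
R_ceramic-fibre blanket = ln(99.3/78.3)/(2π×0.105×10.7) = 0.03366 K/W
R_outer film = 1/(h_o·2πr_oL) = 1/(20.5×2π×0.0993×10.7) = 0.007307 K/W
R_total = 0.1571 K/W
Q = ΔT/R_total = 178/0.1571

Q ≈ 1130 W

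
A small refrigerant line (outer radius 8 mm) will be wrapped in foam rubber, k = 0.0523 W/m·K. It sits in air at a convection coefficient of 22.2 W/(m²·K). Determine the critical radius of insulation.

For a cylinder r_cr = k/h = 0.0523/22.2
r_cr = 2.36 mm; since the bare radius (8 mm) is above r_cr, any added insulation will reduce heat loss.

r_cr ≈ 2.36 mm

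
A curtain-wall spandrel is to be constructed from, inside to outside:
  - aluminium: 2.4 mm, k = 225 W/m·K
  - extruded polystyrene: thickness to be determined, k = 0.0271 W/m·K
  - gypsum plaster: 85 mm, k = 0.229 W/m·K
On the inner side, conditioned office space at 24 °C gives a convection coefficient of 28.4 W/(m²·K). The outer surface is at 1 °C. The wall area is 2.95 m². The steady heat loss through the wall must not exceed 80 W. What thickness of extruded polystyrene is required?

Using the resistance-network approach (series):
R_inner film = 1/(h_i·A) = 1/(28.4×2.95) = 0.01194 K/W
R_aluminium = L/(kA) = 0.0024/(225×2.95) = 3.616×10^-6 K/W
R_gypsum plaster = L/(kA) = 0.085/(0.229×2.95) = 0.1258 K/W
Sum of the known resistances R_other = 0.1378 K/W
Required total resistance R_tot = ΔT/Q_allow = 23/80 = 0.2875 K/W
R_extruded polystyrene = R_tot − R_other = 0.1497 K/W
L = R·k·A = 0.1497×0.0271×2.95

L ≈ 12 mm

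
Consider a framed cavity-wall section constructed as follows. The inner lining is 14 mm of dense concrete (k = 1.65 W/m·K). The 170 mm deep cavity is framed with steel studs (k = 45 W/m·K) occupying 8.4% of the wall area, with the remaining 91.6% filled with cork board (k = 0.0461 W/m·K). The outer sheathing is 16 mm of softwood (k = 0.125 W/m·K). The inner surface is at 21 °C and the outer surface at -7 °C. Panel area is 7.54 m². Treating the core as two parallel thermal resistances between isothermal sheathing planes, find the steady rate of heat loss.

Sheathing layers in series; stud and cavity paths in parallel between them.
R_inner = 0.014/(1.65×7.54) = 0.001125 K/W
R_stud  = 0.17/(45×0.084×7.54) = 0.005965 K/W
R_cav   = 0.17/(0.0461×0.916×7.54) = 0.5339 K/W
1/R_core = 1/R_stud + 1/R_cav → R_core = 0.005899 K/W
R_outer = 0.016/(0.125×7.54) = 0.01698 K/W
R_total = 0.024 K/W
Q = ΔT/R_total = 28/0.024

Q ≈ 1170 W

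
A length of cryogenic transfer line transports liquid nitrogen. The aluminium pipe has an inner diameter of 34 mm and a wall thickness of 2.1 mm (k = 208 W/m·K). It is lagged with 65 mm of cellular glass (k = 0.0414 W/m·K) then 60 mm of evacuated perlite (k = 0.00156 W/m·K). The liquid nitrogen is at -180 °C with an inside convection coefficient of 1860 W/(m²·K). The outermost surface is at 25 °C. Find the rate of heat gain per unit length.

q′ ≈ 3.38 W/m

Treating each annulus and film as a series resistance:
R_inner film = 1/(h_i·2πr₁L) = 1/(1860×2π×0.017×1) = 0.005033 K/W
R_aluminium pipe wall = ln(19.1/17)/(2π×208×1) = 8.912×10^-5 K/W
R_cellular glass = ln(84.1/19.1)/(2π×0.0414×1) = 5.699 K/W
R_evacuated perlite = ln(144.1/84.1)/(2π×0.00156×1) = 54.94 K/W
R_total = 60.64 K/W
Q = ΔT/R_total = 205/60.64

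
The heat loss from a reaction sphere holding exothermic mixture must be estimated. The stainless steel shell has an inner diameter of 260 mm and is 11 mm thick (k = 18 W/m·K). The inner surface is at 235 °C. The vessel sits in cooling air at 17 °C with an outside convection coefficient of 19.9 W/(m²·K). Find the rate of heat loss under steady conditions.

For a spherical shell R = (1/r₁ − 1/r₂)/(4πk); film R = 1/(h·4πr²). In series:
R_stainless steel shell = (1/0.13 − 1/0.141)/(4π×18) = 0.002653 K/W
R_outer film = 1/(h·4πr_o²) = 1/(19.9×4π×0.141²) = 0.2011 K/W
R_total = 0.2038 K/W
Q = ΔT/R_total = 218/0.2038

Q ≈ 1070 W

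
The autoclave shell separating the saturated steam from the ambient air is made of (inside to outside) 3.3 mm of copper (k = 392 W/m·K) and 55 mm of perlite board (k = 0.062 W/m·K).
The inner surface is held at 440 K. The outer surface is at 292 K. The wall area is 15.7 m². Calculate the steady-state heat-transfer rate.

Q ≈ 2620 W

Using the resistance-network approach (series):
R_copper = L/(kA) = 0.0033/(392×15.7) = 5.362×10^-7 K/W
R_perlite board = L/(kA) = 0.055/(0.062×15.7) = 0.0565 K/W
R_total = 0.0565 K/W
Q = ΔT / R_total = 148 / 0.0565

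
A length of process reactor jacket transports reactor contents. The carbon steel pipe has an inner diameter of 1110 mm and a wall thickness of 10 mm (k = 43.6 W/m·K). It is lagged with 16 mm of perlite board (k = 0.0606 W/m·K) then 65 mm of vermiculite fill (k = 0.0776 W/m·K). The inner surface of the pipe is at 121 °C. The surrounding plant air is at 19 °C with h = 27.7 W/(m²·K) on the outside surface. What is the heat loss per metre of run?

Treating each annulus and film as a series resistance:
R_carbon steel pipe wall = ln(565/555)/(2π×43.6×1) = 6.519×10^-5 K/W
R_perlite board = ln(581/565)/(2π×0.0606×1) = 0.07334 K/W
R_vermiculite fill = ln(646/581)/(2π×0.0776×1) = 0.2175 K/W
R_outer film = 1/(h_o·2πr_oL) = 1/(27.7×2π×0.646×1) = 0.008894 K/W
R_total = 0.2998 K/W
Q = ΔT/R_total = 102/0.2998

q′ ≈ 340 W/m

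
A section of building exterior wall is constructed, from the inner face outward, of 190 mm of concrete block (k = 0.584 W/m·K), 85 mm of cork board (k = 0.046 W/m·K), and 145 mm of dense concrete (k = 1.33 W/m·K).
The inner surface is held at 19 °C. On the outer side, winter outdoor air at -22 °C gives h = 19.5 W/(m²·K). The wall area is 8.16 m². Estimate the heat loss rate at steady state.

Q ≈ 143 W

Thermal resistances in series:
R_concrete block = L/(kA) = 0.19/(0.584×8.16) = 0.03987 K/W
R_cork board = L/(kA) = 0.085/(0.046×8.16) = 0.2264 K/W
R_dense concrete = L/(kA) = 0.145/(1.33×8.16) = 0.01336 K/W
R_outer film = 1/(h_o·A) = 1/(19.5×8.16) = 0.006285 K/W
R_total = 0.286 K/W
Q = ΔT / R_total = 41 / 0.286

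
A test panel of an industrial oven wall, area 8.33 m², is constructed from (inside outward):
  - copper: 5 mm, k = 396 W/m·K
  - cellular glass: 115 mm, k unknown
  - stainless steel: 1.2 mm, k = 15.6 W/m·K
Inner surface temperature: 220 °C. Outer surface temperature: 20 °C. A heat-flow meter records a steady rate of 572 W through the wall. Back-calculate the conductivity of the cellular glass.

Series thermal resistances:
R_copper = L/(kA) = 0.005/(396×8.33) = 1.516×10^-6 K/W
R_stainless steel = L/(kA) = 0.0012/(15.6×8.33) = 9.234×10^-6 K/W
Sum of known resistances R_other = 1.075×10^-5 K/W
Total R = ΔT/Q = 200/572 = 0.3497 K/W
R_cellular glass = R_total − R_other = 0.3496 K/W
k = L/(R·A) = 0.115/(0.3496×8.33)

k ≈ 0.0395 W/(m·K)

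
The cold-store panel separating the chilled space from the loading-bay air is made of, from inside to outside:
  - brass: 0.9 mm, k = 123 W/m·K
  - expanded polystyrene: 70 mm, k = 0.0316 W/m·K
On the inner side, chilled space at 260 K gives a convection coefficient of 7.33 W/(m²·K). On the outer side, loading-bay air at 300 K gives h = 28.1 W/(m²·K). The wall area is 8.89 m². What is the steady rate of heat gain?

Thermal resistances in series:
R_inner film = 1/(h_i·A) = 1/(7.33×8.89) = 0.01535 K/W
R_brass = L/(kA) = 0.0009/(123×8.89) = 8.231×10^-7 K/W
R_expanded polystyrene = L/(kA) = 0.07/(0.0316×8.89) = 0.2492 K/W
R_outer film = 1/(h_o·A) = 1/(28.1×8.89) = 0.004003 K/W
R_total = 0.2685 K/W
Q = ΔT / R_total = 40 / 0.2685

Q ≈ 149 W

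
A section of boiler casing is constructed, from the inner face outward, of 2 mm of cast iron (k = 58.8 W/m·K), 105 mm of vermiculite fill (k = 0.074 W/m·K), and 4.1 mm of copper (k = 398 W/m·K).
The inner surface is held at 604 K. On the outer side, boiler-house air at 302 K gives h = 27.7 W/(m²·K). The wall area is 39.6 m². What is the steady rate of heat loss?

Using the resistance-network approach (series):
R_cast iron = L/(kA) = 0.002/(58.8×39.6) = 8.589×10^-7 K/W
R_vermiculite fill = L/(kA) = 0.105/(0.074×39.6) = 0.03583 K/W
R_copper = L/(kA) = 0.0041/(398×39.6) = 2.601×10^-7 K/W
R_outer film = 1/(h_o·A) = 1/(27.7×39.6) = 9.116×10^-4 K/W
R_total = 0.03674 K/W
Q = ΔT / R_total = 302 / 0.03674

Q ≈ 8220 W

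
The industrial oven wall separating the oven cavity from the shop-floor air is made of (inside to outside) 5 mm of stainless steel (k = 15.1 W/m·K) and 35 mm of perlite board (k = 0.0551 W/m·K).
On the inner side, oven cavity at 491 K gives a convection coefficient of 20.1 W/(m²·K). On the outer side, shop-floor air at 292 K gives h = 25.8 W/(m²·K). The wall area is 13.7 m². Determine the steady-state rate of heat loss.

Thermal resistances in series:
R_inner film = 1/(h_i·A) = 1/(20.1×13.7) = 0.003631 K/W
R_stainless steel = L/(kA) = 0.005/(15.1×13.7) = 2.417×10^-5 K/W
R_perlite board = L/(kA) = 0.035/(0.0551×13.7) = 0.04637 K/W
R_outer film = 1/(h_o·A) = 1/(25.8×13.7) = 0.002829 K/W
R_total = 0.05285 K/W
Q = ΔT / R_total = 199 / 0.05285

Q ≈ 3770 W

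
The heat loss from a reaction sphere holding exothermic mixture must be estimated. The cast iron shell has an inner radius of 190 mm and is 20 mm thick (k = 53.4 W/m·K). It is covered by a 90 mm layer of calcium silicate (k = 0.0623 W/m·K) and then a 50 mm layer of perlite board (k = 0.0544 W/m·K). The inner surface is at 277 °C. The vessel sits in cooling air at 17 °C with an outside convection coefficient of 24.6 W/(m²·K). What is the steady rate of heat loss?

Spherical conduction: R = (1/r_in − 1/r_out)/(4πk) per layer; series-sum.
R_cast iron shell = (1/0.19 − 1/0.21)/(4π×53.4) = 7.47×10^-4 K/W
R_calcium silicate = (1/0.21 − 1/0.3)/(4π×0.0623) = 1.825 K/W
R_perlite board = (1/0.3 − 1/0.35)/(4π×0.0544) = 0.6966 K/W
R_outer film = 1/(h·4πr_o²) = 1/(24.6×4π×0.35²) = 0.02641 K/W
R_total = 2.548 K/W
Q = ΔT/R_total = 260/2.548

Q ≈ 102 W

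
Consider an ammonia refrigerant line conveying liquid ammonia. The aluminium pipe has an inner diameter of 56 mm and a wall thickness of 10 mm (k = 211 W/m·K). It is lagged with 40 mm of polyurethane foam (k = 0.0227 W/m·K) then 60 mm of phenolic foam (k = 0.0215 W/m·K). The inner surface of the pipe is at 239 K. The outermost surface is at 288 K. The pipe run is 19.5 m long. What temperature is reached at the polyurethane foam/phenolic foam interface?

Per-layer cylindrical resistances, series-summed:
R_aluminium pipe wall = ln(38/28)/(2π×211×19.5) = 1.181×10^-5 K/W
R_polyurethane foam = ln(78/38)/(2π×0.0227×19.5) = 0.2586 K/W
R_phenolic foam = ln(138/78)/(2π×0.0215×19.5) = 0.2166 K/W
R_total = 0.4752 K/W
Q = ΔT/R_total = 49/0.4752
Q = 103 W
T_interface = T_inner + Q·ΣR(inner→interface) = 239 + 103×0.2586

T ≈ 266 K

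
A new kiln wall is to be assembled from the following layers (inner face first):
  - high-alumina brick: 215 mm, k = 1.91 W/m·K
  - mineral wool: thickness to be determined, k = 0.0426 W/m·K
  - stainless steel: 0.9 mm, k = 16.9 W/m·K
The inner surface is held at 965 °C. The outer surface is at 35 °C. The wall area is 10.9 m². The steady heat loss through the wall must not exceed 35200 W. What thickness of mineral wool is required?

L ≈ 7.47 mm

Model the wall as resistances in series:
R_high-alumina brick = L/(kA) = 0.215/(1.91×10.9) = 0.01033 K/W
R_stainless steel = L/(kA) = 0.0009/(16.9×10.9) = 4.886×10^-6 K/W
Sum of the known resistances R_other = 0.01033 K/W
Required total resistance R_tot = ΔT/Q_allow = 930/35200 = 0.02642 K/W
R_mineral wool = R_tot − R_other = 0.01609 K/W
L = R·k·A = 0.01609×0.0426×10.9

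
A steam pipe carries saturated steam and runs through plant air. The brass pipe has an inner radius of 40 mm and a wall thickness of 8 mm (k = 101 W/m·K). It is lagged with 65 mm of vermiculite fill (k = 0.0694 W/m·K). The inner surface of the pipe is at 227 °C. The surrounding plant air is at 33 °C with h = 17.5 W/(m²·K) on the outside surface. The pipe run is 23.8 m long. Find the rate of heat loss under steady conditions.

Q ≈ 2260 W

Treating each annulus and film as a series resistance:
R_brass pipe wall = ln(48/40)/(2π×101×23.8) = 1.207×10^-5 K/W
R_vermiculite fill = ln(113/48)/(2π×0.0694×23.8) = 0.0825 K/W
R_outer film = 1/(h_o·2πr_oL) = 1/(17.5×2π×0.113×23.8) = 0.003382 K/W
R_total = 0.08589 K/W
Q = ΔT/R_total = 194/0.08589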